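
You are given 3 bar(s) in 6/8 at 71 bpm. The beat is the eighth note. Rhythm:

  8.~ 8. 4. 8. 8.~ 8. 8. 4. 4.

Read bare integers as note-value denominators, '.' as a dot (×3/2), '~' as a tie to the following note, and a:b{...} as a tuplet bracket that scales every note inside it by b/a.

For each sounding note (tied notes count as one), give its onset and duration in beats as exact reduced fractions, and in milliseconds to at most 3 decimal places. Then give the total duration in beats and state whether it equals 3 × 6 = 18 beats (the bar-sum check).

1) 0.0ms=0b +2535.211ms=3b
2) 2535.211ms=3b +2535.211ms=3b
3) 5070.423ms=6b +1267.606ms=3/2b
4) 6338.028ms=15/2b +2535.211ms=3b
5) 8873.239ms=21/2b +1267.606ms=3/2b
6) 10140.845ms=12b +2535.211ms=3b
7) 12676.056ms=15b +2535.211ms=3b
Σ=18b of 18 (71bpm 6/8) — PASS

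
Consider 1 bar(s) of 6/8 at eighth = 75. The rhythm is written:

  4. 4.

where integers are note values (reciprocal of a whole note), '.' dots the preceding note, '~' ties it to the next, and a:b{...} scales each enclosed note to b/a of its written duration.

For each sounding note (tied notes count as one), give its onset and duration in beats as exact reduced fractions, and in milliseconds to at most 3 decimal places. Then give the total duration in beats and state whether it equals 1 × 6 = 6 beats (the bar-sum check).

1) 0.0ms=0b +2400.0ms=3b
2) 2400.0ms=3b +2400.0ms=3b
Σ=6b of 6 (75bpm 6/8) — PASS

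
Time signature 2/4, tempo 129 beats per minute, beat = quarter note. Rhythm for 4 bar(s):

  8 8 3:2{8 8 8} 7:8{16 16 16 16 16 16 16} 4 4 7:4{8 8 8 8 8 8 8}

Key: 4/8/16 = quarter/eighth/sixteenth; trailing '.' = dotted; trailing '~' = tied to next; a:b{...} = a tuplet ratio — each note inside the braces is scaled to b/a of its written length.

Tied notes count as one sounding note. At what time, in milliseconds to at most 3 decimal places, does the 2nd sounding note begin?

note 2 onset = 1/2b = 232.558ms

1. 0.0ms @ 0 + 232.558ms (1/2)
2. 232.558ms @ 1/2 + 232.558ms (1/2)
3. 465.116ms @ 1 + 155.039ms (1/3)
4. 620.155ms @ 4/3 + 155.039ms (1/3)
5. 775.194ms @ 5/3 + 155.039ms (1/3)
6. 930.233ms @ 2 + 132.89ms (2/7)
7. 1063.123ms @ 16/7 + 132.89ms (2/7)
8. 1196.013ms @ 18/7 + 132.89ms (2/7)
9. 1328.904ms @ 20/7 + 132.89ms (2/7)
10. 1461.794ms @ 22/7 + 132.89ms (2/7)
11. 1594.684ms @ 24/7 + 132.89ms (2/7)
12. 1727.575ms @ 26/7 + 132.89ms (2/7)
13. 1860.465ms @ 4 + 465.116ms (1)
14. 2325.581ms @ 5 + 465.116ms (1)
15. 2790.698ms @ 6 + 132.89ms (2/7)
16. 2923.588ms @ 44/7 + 132.89ms (2/7)
17. 3056.478ms @ 46/7 + 132.89ms (2/7)
18. 3189.369ms @ 48/7 + 132.89ms (2/7)
19. 3322.259ms @ 50/7 + 132.89ms (2/7)
20. 3455.15ms @ 52/7 + 132.89ms (2/7)
21. 3588.04ms @ 54/7 + 132.89ms (2/7)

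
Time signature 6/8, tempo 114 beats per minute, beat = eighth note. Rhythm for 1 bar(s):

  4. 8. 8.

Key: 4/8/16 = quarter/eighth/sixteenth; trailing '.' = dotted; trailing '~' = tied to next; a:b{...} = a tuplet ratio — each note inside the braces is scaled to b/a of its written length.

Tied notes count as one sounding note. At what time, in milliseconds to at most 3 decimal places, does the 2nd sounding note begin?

1. 0.0ms @ 0 + 1578.947ms (3)
2. 1578.947ms @ 3 + 789.474ms (3/2)
3. 2368.421ms @ 9/2 + 789.474ms (3/2)

note 2 onset = 3b = 1578.947ms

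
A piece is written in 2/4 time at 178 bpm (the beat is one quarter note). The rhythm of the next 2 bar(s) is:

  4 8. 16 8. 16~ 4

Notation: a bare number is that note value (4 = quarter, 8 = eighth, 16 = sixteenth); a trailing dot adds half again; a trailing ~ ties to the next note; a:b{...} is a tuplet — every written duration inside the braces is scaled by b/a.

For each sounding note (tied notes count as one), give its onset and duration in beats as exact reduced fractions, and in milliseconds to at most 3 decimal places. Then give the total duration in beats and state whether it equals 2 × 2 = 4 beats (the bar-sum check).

1) 0.0ms=0b +337.079ms=1b
2) 337.079ms=1b +252.809ms=3/4b
3) 589.888ms=7/4b +84.27ms=1/4b
4) 674.157ms=2b +252.809ms=3/4b
5) 926.966ms=11/4b +421.348ms=5/4b
Σ=4b of 4 (178bpm 2/4) — PASS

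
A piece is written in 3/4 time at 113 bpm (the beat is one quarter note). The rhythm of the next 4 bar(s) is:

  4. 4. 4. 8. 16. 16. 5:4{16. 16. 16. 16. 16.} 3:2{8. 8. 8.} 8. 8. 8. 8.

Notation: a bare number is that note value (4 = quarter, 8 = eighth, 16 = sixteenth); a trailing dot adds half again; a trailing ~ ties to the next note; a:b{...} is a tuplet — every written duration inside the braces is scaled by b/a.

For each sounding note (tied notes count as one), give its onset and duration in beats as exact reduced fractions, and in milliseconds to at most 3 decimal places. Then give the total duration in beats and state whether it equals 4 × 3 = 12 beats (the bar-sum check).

1) 0.0ms=0b +796.46ms=3/2b
2) 796.46ms=3/2b +796.46ms=3/2b
3) 1592.92ms=3b +796.46ms=3/2b
4) 2389.381ms=9/2b +398.23ms=3/4b
5) 2787.611ms=21/4b +199.115ms=3/8b
6) 2986.726ms=45/8b +199.115ms=3/8b
7) 3185.841ms=6b +159.292ms=3/10b
8) 3345.133ms=63/10b +159.292ms=3/10b
9) 3504.425ms=33/5b +159.292ms=3/10b
10) 3663.717ms=69/10b +159.292ms=3/10b
11) 3823.009ms=36/5b +159.292ms=3/10b
12) 3982.301ms=15/2b +265.487ms=1/2b
13) 4247.788ms=8b +265.487ms=1/2b
14) 4513.274ms=17/2b +265.487ms=1/2b
15) 4778.761ms=9b +398.23ms=3/4b
16) 5176.991ms=39/4b +398.23ms=3/4b
17) 5575.221ms=21/2b +398.23ms=3/4b
18) 5973.451ms=45/4b +398.23ms=3/4b
Σ=12b of 12 (113bpm 3/4) — PASS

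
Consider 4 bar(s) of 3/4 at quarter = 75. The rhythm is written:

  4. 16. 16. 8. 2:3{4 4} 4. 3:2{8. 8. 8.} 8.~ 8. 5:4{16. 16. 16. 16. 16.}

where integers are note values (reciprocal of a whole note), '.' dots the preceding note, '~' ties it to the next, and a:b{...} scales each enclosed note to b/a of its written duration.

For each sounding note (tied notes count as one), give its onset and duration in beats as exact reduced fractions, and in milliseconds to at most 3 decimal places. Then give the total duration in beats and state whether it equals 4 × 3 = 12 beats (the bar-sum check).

1) 0.0ms=0b +1200.0ms=3/2b
2) 1200.0ms=3/2b +300.0ms=3/8b
3) 1500.0ms=15/8b +300.0ms=3/8b
4) 1800.0ms=9/4b +600.0ms=3/4b
5) 2400.0ms=3b +1200.0ms=3/2b
6) 3600.0ms=9/2b +1200.0ms=3/2b
7) 4800.0ms=6b +1200.0ms=3/2b
8) 6000.0ms=15/2b +400.0ms=1/2b
9) 6400.0ms=8b +400.0ms=1/2b
10) 6800.0ms=17/2b +400.0ms=1/2b
11) 7200.0ms=9b +1200.0ms=3/2b
12) 8400.0ms=21/2b +240.0ms=3/10b
13) 8640.0ms=54/5b +240.0ms=3/10b
14) 8880.0ms=111/10b +240.0ms=3/10b
15) 9120.0ms=57/5b +240.0ms=3/10b
16) 9360.0ms=117/10b +240.0ms=3/10b
Σ=12b of 12 (75bpm 3/4) — PASS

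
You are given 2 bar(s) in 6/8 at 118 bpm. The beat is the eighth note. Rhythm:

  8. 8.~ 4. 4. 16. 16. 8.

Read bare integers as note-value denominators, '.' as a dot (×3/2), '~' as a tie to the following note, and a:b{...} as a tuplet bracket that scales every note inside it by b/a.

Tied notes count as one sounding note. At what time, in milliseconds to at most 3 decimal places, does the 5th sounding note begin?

1. 0.0ms @ 0 + 762.712ms (3/2)
2. 762.712ms @ 3/2 + 2288.136ms (9/2)
3. 3050.847ms @ 6 + 1525.424ms (3)
4. 4576.271ms @ 9 + 381.356ms (3/4)
5. 4957.627ms @ 39/4 + 381.356ms (3/4)
6. 5338.983ms @ 21/2 + 762.712ms (3/2)

note 5 onset = 39/4b = 4957.627ms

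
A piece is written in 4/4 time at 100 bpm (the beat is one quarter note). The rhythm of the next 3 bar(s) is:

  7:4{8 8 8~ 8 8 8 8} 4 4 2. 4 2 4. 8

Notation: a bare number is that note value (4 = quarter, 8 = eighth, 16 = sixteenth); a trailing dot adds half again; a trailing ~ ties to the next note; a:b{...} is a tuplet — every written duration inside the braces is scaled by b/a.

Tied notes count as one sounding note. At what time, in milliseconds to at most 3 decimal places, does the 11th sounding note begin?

1. 0.0ms @ 0 + 171.429ms (2/7)
2. 171.429ms @ 2/7 + 171.429ms (2/7)
3. 342.857ms @ 4/7 + 342.857ms (4/7)
4. 685.714ms @ 8/7 + 171.429ms (2/7)
5. 857.143ms @ 10/7 + 171.429ms (2/7)
6. 1028.571ms @ 12/7 + 171.429ms (2/7)
7. 1200.0ms @ 2 + 600.0ms (1)
8. 1800.0ms @ 3 + 600.0ms (1)
9. 2400.0ms @ 4 + 1800.0ms (3)
10. 4200.0ms @ 7 + 600.0ms (1)
11. 4800.0ms @ 8 + 1200.0ms (2)
12. 6000.0ms @ 10 + 900.0ms (3/2)
13. 6900.0ms @ 23/2 + 300.0ms (1/2)

note 11 onset = 8b = 4800.0ms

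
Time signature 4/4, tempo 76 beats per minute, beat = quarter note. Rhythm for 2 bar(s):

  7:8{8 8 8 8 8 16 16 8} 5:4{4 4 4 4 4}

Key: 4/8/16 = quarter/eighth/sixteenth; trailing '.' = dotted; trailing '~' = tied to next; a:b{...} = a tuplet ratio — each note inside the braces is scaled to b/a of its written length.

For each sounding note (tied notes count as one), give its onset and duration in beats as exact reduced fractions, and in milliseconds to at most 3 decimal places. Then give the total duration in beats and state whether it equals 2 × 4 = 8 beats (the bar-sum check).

1) 0.0ms=0b +451.128ms=4/7b
2) 451.128ms=4/7b +451.128ms=4/7b
3) 902.256ms=8/7b +451.128ms=4/7b
4) 1353.383ms=12/7b +451.128ms=4/7b
5) 1804.511ms=16/7b +451.128ms=4/7b
6) 2255.639ms=20/7b +225.564ms=2/7b
7) 2481.203ms=22/7b +225.564ms=2/7b
8) 2706.767ms=24/7b +451.128ms=4/7b
9) 3157.895ms=4b +631.579ms=4/5b
10) 3789.474ms=24/5b +631.579ms=4/5b
11) 4421.053ms=28/5b +631.579ms=4/5b
12) 5052.632ms=32/5b +631.579ms=4/5b
13) 5684.211ms=36/5b +631.579ms=4/5b
Σ=8b of 8 (76bpm 4/4) — PASS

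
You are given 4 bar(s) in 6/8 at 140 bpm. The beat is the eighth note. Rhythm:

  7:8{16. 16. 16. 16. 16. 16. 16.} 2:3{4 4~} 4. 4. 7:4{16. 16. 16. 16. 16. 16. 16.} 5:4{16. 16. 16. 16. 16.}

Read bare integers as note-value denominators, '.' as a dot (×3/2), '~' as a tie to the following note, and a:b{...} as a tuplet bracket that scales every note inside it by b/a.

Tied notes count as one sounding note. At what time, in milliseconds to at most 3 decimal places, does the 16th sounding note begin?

1. 0.0ms @ 0 + 367.347ms (6/7)
2. 367.347ms @ 6/7 + 367.347ms (6/7)
3. 734.694ms @ 12/7 + 367.347ms (6/7)
4. 1102.041ms @ 18/7 + 367.347ms (6/7)
5. 1469.388ms @ 24/7 + 367.347ms (6/7)
6. 1836.735ms @ 30/7 + 367.347ms (6/7)
7. 2204.082ms @ 36/7 + 367.347ms (6/7)
8. 2571.429ms @ 6 + 1285.714ms (3)
9. 3857.143ms @ 9 + 2571.429ms (6)
10. 6428.571ms @ 15 + 1285.714ms (3)
11. 7714.286ms @ 18 + 183.673ms (3/7)
12. 7897.959ms @ 129/7 + 183.673ms (3/7)
13. 8081.633ms @ 132/7 + 183.673ms (3/7)
14. 8265.306ms @ 135/7 + 183.673ms (3/7)
15. 8448.98ms @ 138/7 + 183.673ms (3/7)
16. 8632.653ms @ 141/7 + 183.673ms (3/7)
17. 8816.327ms @ 144/7 + 183.673ms (3/7)
18. 9000.0ms @ 21 + 257.143ms (3/5)
19. 9257.143ms @ 108/5 + 257.143ms (3/5)
20. 9514.286ms @ 111/5 + 257.143ms (3/5)
21. 9771.429ms @ 114/5 + 257.143ms (3/5)
22. 10028.571ms @ 117/5 + 257.143ms (3/5)

note 16 onset = 141/7b = 8632.653ms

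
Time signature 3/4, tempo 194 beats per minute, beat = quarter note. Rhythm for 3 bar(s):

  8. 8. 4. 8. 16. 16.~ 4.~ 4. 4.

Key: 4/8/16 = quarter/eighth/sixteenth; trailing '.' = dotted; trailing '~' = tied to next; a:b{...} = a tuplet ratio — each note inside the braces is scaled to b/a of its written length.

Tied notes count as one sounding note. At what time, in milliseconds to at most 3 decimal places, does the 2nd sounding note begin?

1. 0.0ms @ 0 + 231.959ms (3/4)
2. 231.959ms @ 3/4 + 231.959ms (3/4)
3. 463.918ms @ 3/2 + 463.918ms (3/2)
4. 927.835ms @ 3 + 231.959ms (3/4)
5. 1159.794ms @ 15/4 + 115.979ms (3/8)
6. 1275.773ms @ 33/8 + 1043.814ms (27/8)
7. 2319.588ms @ 15/2 + 463.918ms (3/2)

note 2 onset = 3/4b = 231.959ms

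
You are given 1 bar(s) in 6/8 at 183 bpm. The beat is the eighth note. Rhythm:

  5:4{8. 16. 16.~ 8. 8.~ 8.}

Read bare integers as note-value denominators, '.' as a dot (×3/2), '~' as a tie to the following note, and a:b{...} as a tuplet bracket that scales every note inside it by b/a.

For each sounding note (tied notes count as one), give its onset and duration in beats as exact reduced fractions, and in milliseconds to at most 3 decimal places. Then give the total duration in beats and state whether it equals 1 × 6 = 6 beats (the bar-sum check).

1) 0.0ms=0b +393.443ms=6/5b
2) 393.443ms=6/5b +196.721ms=3/5b
3) 590.164ms=9/5b +590.164ms=9/5b
4) 1180.328ms=18/5b +786.885ms=12/5b
Σ=6b of 6 (183bpm 6/8) — PASS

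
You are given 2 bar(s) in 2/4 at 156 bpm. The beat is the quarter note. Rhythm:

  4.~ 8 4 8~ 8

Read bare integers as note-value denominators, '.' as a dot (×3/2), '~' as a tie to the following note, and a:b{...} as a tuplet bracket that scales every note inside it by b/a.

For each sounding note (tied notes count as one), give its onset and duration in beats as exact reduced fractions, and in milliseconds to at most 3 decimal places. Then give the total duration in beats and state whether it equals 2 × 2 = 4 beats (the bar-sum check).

1) 0.0ms=0b +769.231ms=2b
2) 769.231ms=2b +384.615ms=1b
3) 1153.846ms=3b +384.615ms=1b
Σ=4b of 4 (156bpm 2/4) — PASS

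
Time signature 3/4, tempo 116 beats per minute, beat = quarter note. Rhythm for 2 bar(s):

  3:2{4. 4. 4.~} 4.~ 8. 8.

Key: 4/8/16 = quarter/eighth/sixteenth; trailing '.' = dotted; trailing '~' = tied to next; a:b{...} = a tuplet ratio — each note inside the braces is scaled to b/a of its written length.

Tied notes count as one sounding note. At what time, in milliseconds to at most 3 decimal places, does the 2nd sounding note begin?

1. 0.0ms @ 0 + 517.241ms (1)
2. 517.241ms @ 1 + 517.241ms (1)
3. 1034.483ms @ 2 + 1681.034ms (13/4)
4. 2715.517ms @ 21/4 + 387.931ms (3/4)

note 2 onset = 1b = 517.241ms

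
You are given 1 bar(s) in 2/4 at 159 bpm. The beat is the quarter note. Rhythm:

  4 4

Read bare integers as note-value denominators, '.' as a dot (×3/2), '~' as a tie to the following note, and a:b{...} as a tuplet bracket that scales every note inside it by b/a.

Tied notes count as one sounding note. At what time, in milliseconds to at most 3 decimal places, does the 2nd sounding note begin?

note 2 onset = 1b = 377.358ms

1. 0.0ms @ 0 + 377.358ms (1)
2. 377.358ms @ 1 + 377.358ms (1)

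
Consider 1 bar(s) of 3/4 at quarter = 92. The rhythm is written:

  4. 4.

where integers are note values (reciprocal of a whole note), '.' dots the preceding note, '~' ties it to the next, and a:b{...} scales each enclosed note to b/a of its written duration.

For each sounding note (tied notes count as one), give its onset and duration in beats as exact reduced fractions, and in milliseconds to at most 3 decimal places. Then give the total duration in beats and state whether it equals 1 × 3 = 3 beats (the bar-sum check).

1) 0.0ms=0b +978.261ms=3/2b
2) 978.261ms=3/2b +978.261ms=3/2b
Σ=3b of 3 (92bpm 3/4) — PASS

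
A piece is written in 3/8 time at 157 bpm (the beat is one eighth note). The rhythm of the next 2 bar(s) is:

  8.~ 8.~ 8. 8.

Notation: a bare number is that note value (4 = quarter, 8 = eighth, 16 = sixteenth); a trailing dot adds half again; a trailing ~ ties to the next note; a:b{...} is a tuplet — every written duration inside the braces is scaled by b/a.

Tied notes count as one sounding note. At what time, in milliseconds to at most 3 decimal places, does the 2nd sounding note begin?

1. 0.0ms @ 0 + 1719.745ms (9/2)
2. 1719.745ms @ 9/2 + 573.248ms (3/2)

note 2 onset = 9/2b = 1719.745ms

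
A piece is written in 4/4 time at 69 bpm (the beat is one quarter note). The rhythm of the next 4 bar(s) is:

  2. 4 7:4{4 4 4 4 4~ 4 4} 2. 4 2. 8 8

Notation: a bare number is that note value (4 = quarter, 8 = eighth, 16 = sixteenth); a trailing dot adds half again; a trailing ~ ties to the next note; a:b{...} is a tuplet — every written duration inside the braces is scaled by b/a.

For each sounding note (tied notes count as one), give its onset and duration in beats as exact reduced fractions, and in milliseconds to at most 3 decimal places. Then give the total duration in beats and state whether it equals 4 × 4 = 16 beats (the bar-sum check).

1) 0.0ms=0b +2608.696ms=3b
2) 2608.696ms=3b +869.565ms=1b
3) 3478.261ms=4b +496.894ms=4/7b
4) 3975.155ms=32/7b +496.894ms=4/7b
5) 4472.05ms=36/7b +496.894ms=4/7b
6) 4968.944ms=40/7b +496.894ms=4/7b
7) 5465.839ms=44/7b +993.789ms=8/7b
8) 6459.627ms=52/7b +496.894ms=4/7b
9) 6956.522ms=8b +2608.696ms=3b
10) 9565.217ms=11b +869.565ms=1b
11) 10434.783ms=12b +2608.696ms=3b
12) 13043.478ms=15b +434.783ms=1/2b
13) 13478.261ms=31/2b +434.783ms=1/2b
Σ=16b of 16 (69bpm 4/4) — PASS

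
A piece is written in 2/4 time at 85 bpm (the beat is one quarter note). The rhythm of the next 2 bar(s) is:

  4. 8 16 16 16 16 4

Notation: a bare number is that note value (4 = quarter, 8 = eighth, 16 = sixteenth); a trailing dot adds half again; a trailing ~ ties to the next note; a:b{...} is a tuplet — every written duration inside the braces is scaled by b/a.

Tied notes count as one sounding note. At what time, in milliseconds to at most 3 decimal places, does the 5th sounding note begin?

note 5 onset = 5/2b = 1764.706ms

1. 0.0ms @ 0 + 1058.824ms (3/2)
2. 1058.824ms @ 3/2 + 352.941ms (1/2)
3. 1411.765ms @ 2 + 176.471ms (1/4)
4. 1588.235ms @ 9/4 + 176.471ms (1/4)
5. 1764.706ms @ 5/2 + 176.471ms (1/4)
6. 1941.176ms @ 11/4 + 176.471ms (1/4)
7. 2117.647ms @ 3 + 705.882ms (1)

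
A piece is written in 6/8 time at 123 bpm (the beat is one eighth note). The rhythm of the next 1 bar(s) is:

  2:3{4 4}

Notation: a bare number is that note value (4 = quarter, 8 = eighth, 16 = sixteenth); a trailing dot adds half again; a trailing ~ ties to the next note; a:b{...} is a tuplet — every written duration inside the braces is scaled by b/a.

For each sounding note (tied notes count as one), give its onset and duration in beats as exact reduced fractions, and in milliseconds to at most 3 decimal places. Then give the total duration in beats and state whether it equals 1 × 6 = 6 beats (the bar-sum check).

1) 0.0ms=0b +1463.415ms=3b
2) 1463.415ms=3b +1463.415ms=3b
Σ=6b of 6 (123bpm 6/8) — PASS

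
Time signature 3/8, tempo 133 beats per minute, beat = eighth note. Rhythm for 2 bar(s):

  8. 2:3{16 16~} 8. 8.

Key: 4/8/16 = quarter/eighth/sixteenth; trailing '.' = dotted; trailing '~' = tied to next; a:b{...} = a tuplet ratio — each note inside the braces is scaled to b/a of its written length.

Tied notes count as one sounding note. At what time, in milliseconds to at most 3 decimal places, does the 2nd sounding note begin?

1. 0.0ms @ 0 + 676.692ms (3/2)
2. 676.692ms @ 3/2 + 338.346ms (3/4)
3. 1015.038ms @ 9/4 + 1015.038ms (9/4)
4. 2030.075ms @ 9/2 + 676.692ms (3/2)

note 2 onset = 3/2b = 676.692ms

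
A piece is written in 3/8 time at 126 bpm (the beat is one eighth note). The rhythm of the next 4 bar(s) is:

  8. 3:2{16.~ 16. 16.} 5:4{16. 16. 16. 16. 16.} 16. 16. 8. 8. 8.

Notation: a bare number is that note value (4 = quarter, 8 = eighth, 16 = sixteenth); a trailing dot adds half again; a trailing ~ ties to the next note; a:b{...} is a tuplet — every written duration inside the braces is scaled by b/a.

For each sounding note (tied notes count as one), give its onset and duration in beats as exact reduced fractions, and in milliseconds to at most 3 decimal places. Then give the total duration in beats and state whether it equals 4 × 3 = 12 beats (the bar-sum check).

1) 0.0ms=0b +714.286ms=3/2b
2) 714.286ms=3/2b +476.19ms=1b
3) 1190.476ms=5/2b +238.095ms=1/2b
4) 1428.571ms=3b +285.714ms=3/5b
5) 1714.286ms=18/5b +285.714ms=3/5b
6) 2000.0ms=21/5b +285.714ms=3/5b
7) 2285.714ms=24/5b +285.714ms=3/5b
8) 2571.429ms=27/5b +285.714ms=3/5b
9) 2857.143ms=6b +357.143ms=3/4b
10) 3214.286ms=27/4b +357.143ms=3/4b
11) 3571.429ms=15/2b +714.286ms=3/2b
12) 4285.714ms=9b +714.286ms=3/2b
13) 5000.0ms=21/2b +714.286ms=3/2b
Σ=12b of 12 (126bpm 3/8) — PASS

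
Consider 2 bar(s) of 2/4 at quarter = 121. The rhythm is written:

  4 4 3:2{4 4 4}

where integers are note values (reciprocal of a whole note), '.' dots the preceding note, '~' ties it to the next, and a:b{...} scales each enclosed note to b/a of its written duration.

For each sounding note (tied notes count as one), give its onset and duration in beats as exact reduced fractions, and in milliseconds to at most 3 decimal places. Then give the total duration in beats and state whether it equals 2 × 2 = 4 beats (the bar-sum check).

1) 0.0ms=0b +495.868ms=1b
2) 495.868ms=1b +495.868ms=1b
3) 991.736ms=2b +330.579ms=2/3b
4) 1322.314ms=8/3b +330.579ms=2/3b
5) 1652.893ms=10/3b +330.579ms=2/3b
Σ=4b of 4 (121bpm 2/4) — PASS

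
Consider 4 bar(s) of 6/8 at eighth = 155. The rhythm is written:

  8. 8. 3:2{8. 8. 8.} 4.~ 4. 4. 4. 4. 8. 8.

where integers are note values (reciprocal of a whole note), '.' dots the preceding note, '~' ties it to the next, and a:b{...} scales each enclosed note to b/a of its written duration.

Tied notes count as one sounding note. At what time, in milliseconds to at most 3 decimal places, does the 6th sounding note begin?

note 6 onset = 6b = 2322.581ms

1. 0.0ms @ 0 + 580.645ms (3/2)
2. 580.645ms @ 3/2 + 580.645ms (3/2)
3. 1161.29ms @ 3 + 387.097ms (1)
4. 1548.387ms @ 4 + 387.097ms (1)
5. 1935.484ms @ 5 + 387.097ms (1)
6. 2322.581ms @ 6 + 2322.581ms (6)
7. 4645.161ms @ 12 + 1161.29ms (3)
8. 5806.452ms @ 15 + 1161.29ms (3)
9. 6967.742ms @ 18 + 1161.29ms (3)
10. 8129.032ms @ 21 + 580.645ms (3/2)
11. 8709.677ms @ 45/2 + 580.645ms (3/2)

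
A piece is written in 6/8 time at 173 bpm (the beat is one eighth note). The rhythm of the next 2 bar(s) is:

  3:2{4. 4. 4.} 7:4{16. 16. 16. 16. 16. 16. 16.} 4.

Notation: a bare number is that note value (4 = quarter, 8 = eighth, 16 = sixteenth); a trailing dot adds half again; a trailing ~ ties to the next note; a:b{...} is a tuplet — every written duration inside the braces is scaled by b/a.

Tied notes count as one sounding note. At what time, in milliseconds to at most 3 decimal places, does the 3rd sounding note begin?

note 3 onset = 4b = 1387.283ms

1. 0.0ms @ 0 + 693.642ms (2)
2. 693.642ms @ 2 + 693.642ms (2)
3. 1387.283ms @ 4 + 693.642ms (2)
4. 2080.925ms @ 6 + 148.637ms (3/7)
5. 2229.562ms @ 45/7 + 148.637ms (3/7)
6. 2378.2ms @ 48/7 + 148.637ms (3/7)
7. 2526.837ms @ 51/7 + 148.637ms (3/7)
8. 2675.475ms @ 54/7 + 148.637ms (3/7)
9. 2824.112ms @ 57/7 + 148.637ms (3/7)
10. 2972.75ms @ 60/7 + 148.637ms (3/7)
11. 3121.387ms @ 9 + 1040.462ms (3)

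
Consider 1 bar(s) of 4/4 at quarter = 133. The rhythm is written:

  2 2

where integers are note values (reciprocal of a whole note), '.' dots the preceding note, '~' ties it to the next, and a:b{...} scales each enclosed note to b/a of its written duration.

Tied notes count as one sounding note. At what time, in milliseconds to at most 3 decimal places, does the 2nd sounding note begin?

1. 0.0ms @ 0 + 902.256ms (2)
2. 902.256ms @ 2 + 902.256ms (2)

note 2 onset = 2b = 902.256ms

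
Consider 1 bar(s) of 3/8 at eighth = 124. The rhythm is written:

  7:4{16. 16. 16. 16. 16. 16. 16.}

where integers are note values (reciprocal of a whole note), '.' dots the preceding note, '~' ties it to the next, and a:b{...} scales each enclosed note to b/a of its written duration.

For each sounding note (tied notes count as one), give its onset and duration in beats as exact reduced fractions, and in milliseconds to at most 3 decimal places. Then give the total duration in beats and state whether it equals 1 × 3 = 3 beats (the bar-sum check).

1) 0.0ms=0b +207.373ms=3/7b
2) 207.373ms=3/7b +207.373ms=3/7b
3) 414.747ms=6/7b +207.373ms=3/7b
4) 622.12ms=9/7b +207.373ms=3/7b
5) 829.493ms=12/7b +207.373ms=3/7b
6) 1036.866ms=15/7b +207.373ms=3/7b
7) 1244.24ms=18/7b +207.373ms=3/7b
Σ=3b of 3 (124bpm 3/8) — PASS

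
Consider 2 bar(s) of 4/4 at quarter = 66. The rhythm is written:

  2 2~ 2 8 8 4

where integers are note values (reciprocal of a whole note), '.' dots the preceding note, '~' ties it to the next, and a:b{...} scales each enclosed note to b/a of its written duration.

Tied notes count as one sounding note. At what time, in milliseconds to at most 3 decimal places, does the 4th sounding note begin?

1. 0.0ms @ 0 + 1818.182ms (2)
2. 1818.182ms @ 2 + 3636.364ms (4)
3. 5454.545ms @ 6 + 454.545ms (1/2)
4. 5909.091ms @ 13/2 + 454.545ms (1/2)
5. 6363.636ms @ 7 + 909.091ms (1)

note 4 onset = 13/2b = 5909.091ms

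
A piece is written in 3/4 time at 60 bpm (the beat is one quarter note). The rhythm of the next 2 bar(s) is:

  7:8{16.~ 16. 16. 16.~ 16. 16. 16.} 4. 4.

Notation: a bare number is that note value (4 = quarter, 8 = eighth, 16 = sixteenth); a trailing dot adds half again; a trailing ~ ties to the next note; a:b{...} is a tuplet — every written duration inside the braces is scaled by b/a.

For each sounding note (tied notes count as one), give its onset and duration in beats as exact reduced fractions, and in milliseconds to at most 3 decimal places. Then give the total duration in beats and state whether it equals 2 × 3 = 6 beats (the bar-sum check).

1) 0.0ms=0b +857.143ms=6/7b
2) 857.143ms=6/7b +428.571ms=3/7b
3) 1285.714ms=9/7b +857.143ms=6/7b
4) 2142.857ms=15/7b +428.571ms=3/7b
5) 2571.429ms=18/7b +428.571ms=3/7b
6) 3000.0ms=3b +1500.0ms=3/2b
7) 4500.0ms=9/2b +1500.0ms=3/2b
Σ=6b of 6 (60bpm 3/4) — PASS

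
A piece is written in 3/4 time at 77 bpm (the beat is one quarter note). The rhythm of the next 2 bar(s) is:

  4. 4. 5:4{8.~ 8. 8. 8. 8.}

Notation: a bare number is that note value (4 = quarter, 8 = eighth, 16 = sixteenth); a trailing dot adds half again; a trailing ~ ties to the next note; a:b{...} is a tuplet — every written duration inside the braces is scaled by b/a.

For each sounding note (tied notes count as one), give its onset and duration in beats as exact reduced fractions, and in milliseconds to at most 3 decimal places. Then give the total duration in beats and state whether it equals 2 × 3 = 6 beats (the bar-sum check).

1) 0.0ms=0b +1168.831ms=3/2b
2) 1168.831ms=3/2b +1168.831ms=3/2b
3) 2337.662ms=3b +935.065ms=6/5b
4) 3272.727ms=21/5b +467.532ms=3/5b
5) 3740.26ms=24/5b +467.532ms=3/5b
6) 4207.792ms=27/5b +467.532ms=3/5b
Σ=6b of 6 (77bpm 3/4) — PASS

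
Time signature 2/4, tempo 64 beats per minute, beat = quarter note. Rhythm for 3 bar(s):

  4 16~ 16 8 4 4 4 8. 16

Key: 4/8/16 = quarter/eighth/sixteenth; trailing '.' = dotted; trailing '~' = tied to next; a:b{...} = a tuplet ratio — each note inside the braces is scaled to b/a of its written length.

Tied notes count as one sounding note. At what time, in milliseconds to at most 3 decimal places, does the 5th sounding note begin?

1. 0.0ms @ 0 + 937.5ms (1)
2. 937.5ms @ 1 + 468.75ms (1/2)
3. 1406.25ms @ 3/2 + 468.75ms (1/2)
4. 1875.0ms @ 2 + 937.5ms (1)
5. 2812.5ms @ 3 + 937.5ms (1)
6. 3750.0ms @ 4 + 937.5ms (1)
7. 4687.5ms @ 5 + 703.125ms (3/4)
8. 5390.625ms @ 23/4 + 234.375ms (1/4)

note 5 onset = 3b = 2812.5ms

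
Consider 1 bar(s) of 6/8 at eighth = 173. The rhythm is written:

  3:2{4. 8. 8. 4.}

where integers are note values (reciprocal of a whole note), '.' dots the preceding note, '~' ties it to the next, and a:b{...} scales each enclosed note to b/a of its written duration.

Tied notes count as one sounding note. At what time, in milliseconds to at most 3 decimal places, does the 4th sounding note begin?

1. 0.0ms @ 0 + 693.642ms (2)
2. 693.642ms @ 2 + 346.821ms (1)
3. 1040.462ms @ 3 + 346.821ms (1)
4. 1387.283ms @ 4 + 693.642ms (2)

note 4 onset = 4b = 1387.283ms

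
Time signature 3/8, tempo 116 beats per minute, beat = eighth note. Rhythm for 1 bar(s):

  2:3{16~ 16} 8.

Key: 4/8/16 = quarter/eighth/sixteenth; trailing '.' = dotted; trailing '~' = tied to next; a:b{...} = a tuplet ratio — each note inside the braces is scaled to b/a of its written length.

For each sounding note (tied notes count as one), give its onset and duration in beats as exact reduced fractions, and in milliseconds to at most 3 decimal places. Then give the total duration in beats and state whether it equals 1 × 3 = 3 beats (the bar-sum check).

1) 0.0ms=0b +775.862ms=3/2b
2) 775.862ms=3/2b +775.862ms=3/2b
Σ=3b of 3 (116bpm 3/8) — PASS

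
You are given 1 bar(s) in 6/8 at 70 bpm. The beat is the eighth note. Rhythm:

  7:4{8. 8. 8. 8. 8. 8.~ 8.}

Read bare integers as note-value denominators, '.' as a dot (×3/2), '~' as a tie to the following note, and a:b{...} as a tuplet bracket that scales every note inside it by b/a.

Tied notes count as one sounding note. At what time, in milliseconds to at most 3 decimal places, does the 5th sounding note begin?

note 5 onset = 24/7b = 2938.776ms

1. 0.0ms @ 0 + 734.694ms (6/7)
2. 734.694ms @ 6/7 + 734.694ms (6/7)
3. 1469.388ms @ 12/7 + 734.694ms (6/7)
4. 2204.082ms @ 18/7 + 734.694ms (6/7)
5. 2938.776ms @ 24/7 + 734.694ms (6/7)
6. 3673.469ms @ 30/7 + 1469.388ms (12/7)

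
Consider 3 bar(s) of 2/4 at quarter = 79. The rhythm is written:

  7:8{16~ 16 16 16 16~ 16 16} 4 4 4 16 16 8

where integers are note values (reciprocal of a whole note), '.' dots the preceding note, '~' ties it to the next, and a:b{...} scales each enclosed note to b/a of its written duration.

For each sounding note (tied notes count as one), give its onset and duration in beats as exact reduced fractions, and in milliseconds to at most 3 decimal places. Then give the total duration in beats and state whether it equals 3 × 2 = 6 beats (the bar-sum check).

1) 0.0ms=0b +433.996ms=4/7b
2) 433.996ms=4/7b +216.998ms=2/7b
3) 650.995ms=6/7b +216.998ms=2/7b
4) 867.993ms=8/7b +433.996ms=4/7b
5) 1301.989ms=12/7b +216.998ms=2/7b
6) 1518.987ms=2b +759.494ms=1b
7) 2278.481ms=3b +759.494ms=1b
8) 3037.975ms=4b +759.494ms=1b
9) 3797.468ms=5b +189.873ms=1/4b
10) 3987.342ms=21/4b +189.873ms=1/4b
11) 4177.215ms=11/2b +379.747ms=1/2b
Σ=6b of 6 (79bpm 2/4) — PASS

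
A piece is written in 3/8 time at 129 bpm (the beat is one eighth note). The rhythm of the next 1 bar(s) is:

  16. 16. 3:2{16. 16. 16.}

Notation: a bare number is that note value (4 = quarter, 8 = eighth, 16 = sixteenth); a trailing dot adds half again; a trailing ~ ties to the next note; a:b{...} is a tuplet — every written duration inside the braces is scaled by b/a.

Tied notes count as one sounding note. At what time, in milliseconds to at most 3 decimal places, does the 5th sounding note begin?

note 5 onset = 5/2b = 1162.791ms

1. 0.0ms @ 0 + 348.837ms (3/4)
2. 348.837ms @ 3/4 + 348.837ms (3/4)
3. 697.674ms @ 3/2 + 232.558ms (1/2)
4. 930.233ms @ 2 + 232.558ms (1/2)
5. 1162.791ms @ 5/2 + 232.558ms (1/2)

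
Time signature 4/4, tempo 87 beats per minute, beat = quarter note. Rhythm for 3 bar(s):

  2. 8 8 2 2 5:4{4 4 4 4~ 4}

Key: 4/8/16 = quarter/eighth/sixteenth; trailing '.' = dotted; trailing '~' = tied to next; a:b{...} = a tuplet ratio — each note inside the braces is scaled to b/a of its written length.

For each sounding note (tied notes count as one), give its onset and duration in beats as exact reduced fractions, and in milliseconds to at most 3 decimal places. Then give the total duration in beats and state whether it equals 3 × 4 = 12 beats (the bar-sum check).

1) 0.0ms=0b +2068.966ms=3b
2) 2068.966ms=3b +344.828ms=1/2b
3) 2413.793ms=7/2b +344.828ms=1/2b
4) 2758.621ms=4b +1379.31ms=2b
5) 4137.931ms=6b +1379.31ms=2b
6) 5517.241ms=8b +551.724ms=4/5b
7) 6068.966ms=44/5b +551.724ms=4/5b
8) 6620.69ms=48/5b +551.724ms=4/5b
9) 7172.414ms=52/5b +1103.448ms=8/5b
Σ=12b of 12 (87bpm 4/4) — PASS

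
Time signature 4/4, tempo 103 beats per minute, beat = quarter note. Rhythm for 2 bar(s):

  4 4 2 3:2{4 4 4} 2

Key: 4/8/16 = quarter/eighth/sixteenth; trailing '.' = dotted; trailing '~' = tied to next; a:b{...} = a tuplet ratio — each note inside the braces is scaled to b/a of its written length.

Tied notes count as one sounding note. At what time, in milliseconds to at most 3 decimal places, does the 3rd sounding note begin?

note 3 onset = 2b = 1165.049ms

1. 0.0ms @ 0 + 582.524ms (1)
2. 582.524ms @ 1 + 582.524ms (1)
3. 1165.049ms @ 2 + 1165.049ms (2)
4. 2330.097ms @ 4 + 388.35ms (2/3)
5. 2718.447ms @ 14/3 + 388.35ms (2/3)
6. 3106.796ms @ 16/3 + 388.35ms (2/3)
7. 3495.146ms @ 6 + 1165.049ms (2)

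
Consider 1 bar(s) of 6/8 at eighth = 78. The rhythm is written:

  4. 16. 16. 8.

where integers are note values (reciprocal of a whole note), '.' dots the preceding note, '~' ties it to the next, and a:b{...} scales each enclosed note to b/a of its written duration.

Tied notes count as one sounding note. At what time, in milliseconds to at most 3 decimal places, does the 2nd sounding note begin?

1. 0.0ms @ 0 + 2307.692ms (3)
2. 2307.692ms @ 3 + 576.923ms (3/4)
3. 2884.615ms @ 15/4 + 576.923ms (3/4)
4. 3461.538ms @ 9/2 + 1153.846ms (3/2)

note 2 onset = 3b = 2307.692ms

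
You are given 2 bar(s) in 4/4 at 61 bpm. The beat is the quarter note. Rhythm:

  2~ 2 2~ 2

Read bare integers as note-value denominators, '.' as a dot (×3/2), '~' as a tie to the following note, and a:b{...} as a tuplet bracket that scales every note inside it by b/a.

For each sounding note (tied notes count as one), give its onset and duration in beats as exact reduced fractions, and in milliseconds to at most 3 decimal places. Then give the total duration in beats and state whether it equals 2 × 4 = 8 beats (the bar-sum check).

1) 0.0ms=0b +3934.426ms=4b
2) 3934.426ms=4b +3934.426ms=4b
Σ=8b of 8 (61bpm 4/4) — PASS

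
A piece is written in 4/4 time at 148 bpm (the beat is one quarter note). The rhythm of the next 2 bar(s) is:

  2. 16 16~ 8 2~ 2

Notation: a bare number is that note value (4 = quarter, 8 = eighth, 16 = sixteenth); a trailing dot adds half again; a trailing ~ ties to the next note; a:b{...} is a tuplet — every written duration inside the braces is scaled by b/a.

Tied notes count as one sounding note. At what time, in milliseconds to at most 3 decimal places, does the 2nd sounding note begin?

note 2 onset = 3b = 1216.216ms

1. 0.0ms @ 0 + 1216.216ms (3)
2. 1216.216ms @ 3 + 101.351ms (1/4)
3. 1317.568ms @ 13/4 + 304.054ms (3/4)
4. 1621.622ms @ 4 + 1621.622ms (4)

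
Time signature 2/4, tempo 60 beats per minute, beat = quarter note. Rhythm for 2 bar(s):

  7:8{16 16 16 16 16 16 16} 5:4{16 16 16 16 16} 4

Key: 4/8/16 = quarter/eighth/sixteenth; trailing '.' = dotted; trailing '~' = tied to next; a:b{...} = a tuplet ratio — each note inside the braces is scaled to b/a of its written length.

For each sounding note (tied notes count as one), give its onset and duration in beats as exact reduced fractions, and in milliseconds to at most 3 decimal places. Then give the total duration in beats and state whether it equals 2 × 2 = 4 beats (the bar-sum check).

1) 0.0ms=0b +285.714ms=2/7b
2) 285.714ms=2/7b +285.714ms=2/7b
3) 571.429ms=4/7b +285.714ms=2/7b
4) 857.143ms=6/7b +285.714ms=2/7b
5) 1142.857ms=8/7b +285.714ms=2/7b
6) 1428.571ms=10/7b +285.714ms=2/7b
7) 1714.286ms=12/7b +285.714ms=2/7b
8) 2000.0ms=2b +200.0ms=1/5b
9) 2200.0ms=11/5b +200.0ms=1/5b
10) 2400.0ms=12/5b +200.0ms=1/5b
11) 2600.0ms=13/5b +200.0ms=1/5b
12) 2800.0ms=14/5b +200.0ms=1/5b
13) 3000.0ms=3b +1000.0ms=1b
Σ=4b of 4 (60bpm 2/4) — PASS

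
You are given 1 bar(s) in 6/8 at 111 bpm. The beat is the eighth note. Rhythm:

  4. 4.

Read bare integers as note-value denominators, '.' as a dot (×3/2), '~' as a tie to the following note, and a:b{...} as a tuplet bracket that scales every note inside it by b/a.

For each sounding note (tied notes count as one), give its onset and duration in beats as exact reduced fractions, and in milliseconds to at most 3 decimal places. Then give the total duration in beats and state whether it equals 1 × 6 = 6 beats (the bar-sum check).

1) 0.0ms=0b +1621.622ms=3b
2) 1621.622ms=3b +1621.622ms=3b
Σ=6b of 6 (111bpm 6/8) — PASS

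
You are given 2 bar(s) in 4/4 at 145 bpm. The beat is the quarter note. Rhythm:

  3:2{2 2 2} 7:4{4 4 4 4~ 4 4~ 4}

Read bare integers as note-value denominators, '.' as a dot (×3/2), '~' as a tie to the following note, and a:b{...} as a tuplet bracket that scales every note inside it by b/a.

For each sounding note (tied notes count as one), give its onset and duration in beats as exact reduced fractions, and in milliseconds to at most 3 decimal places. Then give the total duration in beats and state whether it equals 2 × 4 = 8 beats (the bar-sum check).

1) 0.0ms=0b +551.724ms=4/3b
2) 551.724ms=4/3b +551.724ms=4/3b
3) 1103.448ms=8/3b +551.724ms=4/3b
4) 1655.172ms=4b +236.453ms=4/7b
5) 1891.626ms=32/7b +236.453ms=4/7b
6) 2128.079ms=36/7b +236.453ms=4/7b
7) 2364.532ms=40/7b +472.906ms=8/7b
8) 2837.438ms=48/7b +472.906ms=8/7b
Σ=8b of 8 (145bpm 4/4) — PASS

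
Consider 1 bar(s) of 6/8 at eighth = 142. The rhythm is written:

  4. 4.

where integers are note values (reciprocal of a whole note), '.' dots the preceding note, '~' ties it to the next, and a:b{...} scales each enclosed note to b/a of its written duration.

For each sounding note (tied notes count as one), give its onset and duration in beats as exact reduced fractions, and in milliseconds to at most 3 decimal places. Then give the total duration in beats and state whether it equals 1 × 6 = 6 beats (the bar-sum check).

1) 0.0ms=0b +1267.606ms=3b
2) 1267.606ms=3b +1267.606ms=3b
Σ=6b of 6 (142bpm 6/8) — PASS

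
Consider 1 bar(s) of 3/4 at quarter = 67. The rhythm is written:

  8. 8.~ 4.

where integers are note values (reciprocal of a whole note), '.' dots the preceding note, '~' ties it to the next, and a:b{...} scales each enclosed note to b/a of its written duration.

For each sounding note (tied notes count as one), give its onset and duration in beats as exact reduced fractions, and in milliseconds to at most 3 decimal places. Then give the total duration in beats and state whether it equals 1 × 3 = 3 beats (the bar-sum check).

1) 0.0ms=0b +671.642ms=3/4b
2) 671.642ms=3/4b +2014.925ms=9/4b
Σ=3b of 3 (67bpm 3/4) — PASS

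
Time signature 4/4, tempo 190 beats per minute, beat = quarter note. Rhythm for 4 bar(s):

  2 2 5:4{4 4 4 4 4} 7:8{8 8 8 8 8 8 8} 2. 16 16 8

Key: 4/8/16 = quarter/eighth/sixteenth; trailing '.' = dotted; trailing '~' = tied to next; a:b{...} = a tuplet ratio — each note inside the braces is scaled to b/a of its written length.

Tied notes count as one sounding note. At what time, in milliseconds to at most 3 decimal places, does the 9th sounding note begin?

note 9 onset = 60/7b = 2706.767ms

1. 0.0ms @ 0 + 631.579ms (2)
2. 631.579ms @ 2 + 631.579ms (2)
3. 1263.158ms @ 4 + 252.632ms (4/5)
4. 1515.789ms @ 24/5 + 252.632ms (4/5)
5. 1768.421ms @ 28/5 + 252.632ms (4/5)
6. 2021.053ms @ 32/5 + 252.632ms (4/5)
7. 2273.684ms @ 36/5 + 252.632ms (4/5)
8. 2526.316ms @ 8 + 180.451ms (4/7)
9. 2706.767ms @ 60/7 + 180.451ms (4/7)
10. 2887.218ms @ 64/7 + 180.451ms (4/7)
11. 3067.669ms @ 68/7 + 180.451ms (4/7)
12. 3248.12ms @ 72/7 + 180.451ms (4/7)
13. 3428.571ms @ 76/7 + 180.451ms (4/7)
14. 3609.023ms @ 80/7 + 180.451ms (4/7)
15. 3789.474ms @ 12 + 947.368ms (3)
16. 4736.842ms @ 15 + 78.947ms (1/4)
17. 4815.789ms @ 61/4 + 78.947ms (1/4)
18. 4894.737ms @ 31/2 + 157.895ms (1/2)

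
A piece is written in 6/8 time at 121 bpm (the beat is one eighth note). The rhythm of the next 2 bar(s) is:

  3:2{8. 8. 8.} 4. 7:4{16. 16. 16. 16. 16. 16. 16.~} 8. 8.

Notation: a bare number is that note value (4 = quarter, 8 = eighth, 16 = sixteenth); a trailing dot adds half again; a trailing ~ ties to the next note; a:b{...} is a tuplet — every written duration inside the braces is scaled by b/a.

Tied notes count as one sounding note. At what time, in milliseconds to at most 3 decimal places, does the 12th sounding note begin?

1. 0.0ms @ 0 + 495.868ms (1)
2. 495.868ms @ 1 + 495.868ms (1)
3. 991.736ms @ 2 + 495.868ms (1)
4. 1487.603ms @ 3 + 1487.603ms (3)
5. 2975.207ms @ 6 + 212.515ms (3/7)
6. 3187.721ms @ 45/7 + 212.515ms (3/7)
7. 3400.236ms @ 48/7 + 212.515ms (3/7)
8. 3612.751ms @ 51/7 + 212.515ms (3/7)
9. 3825.266ms @ 54/7 + 212.515ms (3/7)
10. 4037.78ms @ 57/7 + 212.515ms (3/7)
11. 4250.295ms @ 60/7 + 956.316ms (27/14)
12. 5206.612ms @ 21/2 + 743.802ms (3/2)

note 12 onset = 21/2b = 5206.612ms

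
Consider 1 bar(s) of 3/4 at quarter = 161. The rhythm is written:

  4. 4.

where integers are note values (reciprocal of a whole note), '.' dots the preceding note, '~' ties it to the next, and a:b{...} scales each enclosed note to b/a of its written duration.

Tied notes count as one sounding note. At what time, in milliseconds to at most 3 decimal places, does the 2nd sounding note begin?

1. 0.0ms @ 0 + 559.006ms (3/2)
2. 559.006ms @ 3/2 + 559.006ms (3/2)

note 2 onset = 3/2b = 559.006ms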